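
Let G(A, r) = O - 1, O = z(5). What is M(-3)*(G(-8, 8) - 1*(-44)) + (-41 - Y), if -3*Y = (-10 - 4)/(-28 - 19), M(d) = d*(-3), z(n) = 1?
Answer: 50069/141 ≈ 355.10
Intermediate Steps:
O = 1
M(d) = -3*d
Y = -14/141 (Y = -(-10 - 4)/(3*(-28 - 19)) = -(-14)/(3*(-47)) = -(-14)*(-1)/(3*47) = -⅓*14/47 = -14/141 ≈ -0.099291)
G(A, r) = 0 (G(A, r) = 1 - 1 = 0)
M(-3)*(G(-8, 8) - 1*(-44)) + (-41 - Y) = (-3*(-3))*(0 - 1*(-44)) + (-41 - 1*(-14/141)) = 9*(0 + 44) + (-41 + 14/141) = 9*44 - 5767/141 = 396 - 5767/141 = 50069/141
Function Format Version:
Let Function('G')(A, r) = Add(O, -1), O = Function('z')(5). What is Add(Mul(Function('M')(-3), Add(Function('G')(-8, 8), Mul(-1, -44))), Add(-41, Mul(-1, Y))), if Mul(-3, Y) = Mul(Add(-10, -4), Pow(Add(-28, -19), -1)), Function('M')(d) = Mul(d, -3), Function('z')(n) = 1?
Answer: Rational(50069, 141) ≈ 355.10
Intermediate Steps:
O = 1
Function('M')(d) = Mul(-3, d)
Y = Rational(-14, 141) (Y = Mul(Rational(-1, 3), Mul(Add(-10, -4), Pow(Add(-28, -19), -1))) = Mul(Rational(-1, 3), Mul(-14, Pow(-47, -1))) = Mul(Rational(-1, 3), Mul(-14, Rational(-1, 47))) = Mul(Rational(-1, 3), Rational(14, 47)) = Rational(-14, 141) ≈ -0.099291)
Function('G')(A, r) = 0 (Function('G')(A, r) = Add(1, -1) = 0)
Add(Mul(Function('M')(-3), Add(Function('G')(-8, 8), Mul(-1, -44))), Add(-41, Mul(-1, Y))) = Add(Mul(Mul(-3, -3), Add(0, Mul(-1, -44))), Add(-41, Mul(-1, Rational(-14, 141)))) = Add(Mul(9, Add(0, 44)), Add(-41, Rational(14, 141))) = Add(Mul(9, 44), Rational(-5767, 141)) = Add(396, Rational(-5767, 141)) = Rational(50069, 141)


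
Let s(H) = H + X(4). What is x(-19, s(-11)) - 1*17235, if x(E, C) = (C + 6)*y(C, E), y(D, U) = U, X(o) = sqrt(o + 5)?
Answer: -17197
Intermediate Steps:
X(o) = sqrt(5 + o)
s(H) = 3 + H (s(H) = H + sqrt(5 + 4) = H + sqrt(9) = H + 3 = 3 + H)
x(E, C) = E*(6 + C) (x(E, C) = (C + 6)*E = (6 + C)*E = E*(6 + C))
x(-19, s(-11)) - 1*17235 = -19*(6 + (3 - 11)) - 1*17235 = -19*(6 - 8) - 17235 = -19*(-2) - 17235 = 38 - 17235 = -17197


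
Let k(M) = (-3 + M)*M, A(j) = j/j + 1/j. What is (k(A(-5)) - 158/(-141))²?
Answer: 5080516/12425625 ≈ 0.40887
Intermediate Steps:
A(j) = 1 + 1/j
k(M) = M*(-3 + M)
(k(A(-5)) - 158/(-141))² = (((1 - 5)/(-5))*(-3 + (1 - 5)/(-5)) - 158/(-141))² = ((-⅕*(-4))*(-3 - ⅕*(-4)) - 158*(-1/141))² = (4*(-3 + ⅘)/5 + 158/141)² = ((⅘)*(-11/5) + 158/141)² = (-44/25 + 158/141)² = (-2254/3525)² = 5080516/12425625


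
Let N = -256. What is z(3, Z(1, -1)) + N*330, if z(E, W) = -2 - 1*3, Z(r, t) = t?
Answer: -84485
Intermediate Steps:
z(E, W) = -5 (z(E, W) = -2 - 3 = -5)
z(3, Z(1, -1)) + N*330 = -5 - 256*330 = -5 - 84480 = -84485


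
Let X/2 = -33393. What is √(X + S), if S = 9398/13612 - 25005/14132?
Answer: I*√38615673494886058663/24045598 ≈ 258.43*I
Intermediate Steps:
X = -66786 (X = 2*(-33393) = -66786)
S = -51888881/48091196 (S = 9398*(1/13612) - 25005*1/14132 = 4699/6806 - 25005/14132 = -51888881/48091196 ≈ -1.0790)
√(X + S) = √(-66786 - 51888881/48091196) = √(-3211870504937/48091196) = I*√38615673494886058663/24045598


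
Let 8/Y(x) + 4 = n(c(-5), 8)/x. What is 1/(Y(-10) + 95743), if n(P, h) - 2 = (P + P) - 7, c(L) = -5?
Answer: 5/478699 ≈ 1.0445e-5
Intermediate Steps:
n(P, h) = -5 + 2*P (n(P, h) = 2 + ((P + P) - 7) = 2 + (2*P - 7) = 2 + (-7 + 2*P) = -5 + 2*P)
Y(x) = 8/(-4 - 15/x) (Y(x) = 8/(-4 + (-5 + 2*(-5))/x) = 8/(-4 + (-5 - 10)/x) = 8/(-4 - 15/x))
1/(Y(-10) + 95743) = 1/(-8*(-10)/(15 + 4*(-10)) + 95743) = 1/(-8*(-10)/(15 - 40) + 95743) = 1/(-8*(-10)/(-25) + 95743) = 1/(-8*(-10)*(-1/25) + 95743) = 1/(-16/5 + 95743) = 1/(478699/5) = 5/478699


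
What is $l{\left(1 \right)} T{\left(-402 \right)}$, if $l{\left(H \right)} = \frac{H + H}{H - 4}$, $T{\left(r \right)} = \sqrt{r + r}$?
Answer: $- \frac{4 i \sqrt{201}}{3} \approx - 18.903 i$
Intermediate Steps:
$T{\left(r \right)} = \sqrt{2} \sqrt{r}$ ($T{\left(r \right)} = \sqrt{2 r} = \sqrt{2} \sqrt{r}$)
$l{\left(H \right)} = \frac{2 H}{-4 + H}$
$l{\left(1 \right)} T{\left(-402 \right)} = 2 \cdot 1 \frac{1}{-4 + 1} \sqrt{2} \sqrt{-402} = 2 \cdot 1 \frac{1}{-3} \sqrt{2} i \sqrt{402} = 2 \cdot 1 \left(- \frac{1}{3}\right) 2 i \sqrt{201} = - \frac{2 \cdot 2 i \sqrt{201}}{3} = - \frac{4 i \sqrt{201}}{3}$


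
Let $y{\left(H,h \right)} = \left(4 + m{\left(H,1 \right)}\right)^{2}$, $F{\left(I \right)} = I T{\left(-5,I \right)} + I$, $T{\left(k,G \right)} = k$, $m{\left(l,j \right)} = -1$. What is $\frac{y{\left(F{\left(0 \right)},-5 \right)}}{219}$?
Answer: $\frac{3}{73} \approx 0.041096$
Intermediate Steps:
$F{\left(I \right)} = - 4 I$ ($F{\left(I \right)} = I \left(-5\right) + I = - 5 I + I = - 4 I$)
$y{\left(H,h \right)} = 9$ ($y{\left(H,h \right)} = \left(4 - 1\right)^{2} = 3^{2} = 9$)
$\frac{y{\left(F{\left(0 \right)},-5 \right)}}{219} = \frac{1}{219} \cdot 9 = \frac{3}{73}$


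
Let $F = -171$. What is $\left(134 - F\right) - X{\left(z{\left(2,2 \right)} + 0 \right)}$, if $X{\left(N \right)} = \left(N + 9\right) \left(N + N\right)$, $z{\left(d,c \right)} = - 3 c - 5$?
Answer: $261$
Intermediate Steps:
$z{\left(d,c \right)} = -5 - 3 c$
$X{\left(N \right)} = 2 N \left(9 + N\right)$ ($X{\left(N \right)} = \left(9 + N\right) 2 N = 2 N \left(9 + N\right)$)
$\left(134 - F\right) - X{\left(z{\left(2,2 \right)} + 0 \right)} = \left(134 - -171\right) - 2 \left(\left(-5 - 6\right) + 0\right) \left(9 + \left(\left(-5 - 6\right) + 0\right)\right) = \left(134 + 171\right) - 2 \left(\left(-5 - 6\right) + 0\right) \left(9 + \left(\left(-5 - 6\right) + 0\right)\right) = 305 - 2 \left(-11 + 0\right) \left(9 + \left(-11 + 0\right)\right) = 305 - 2 \left(-11\right) \left(9 - 11\right) = 305 - 2 \left(-11\right) \left(-2\right) = 305 - 44 = 261$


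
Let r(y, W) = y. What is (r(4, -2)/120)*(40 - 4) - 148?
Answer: -734/5 ≈ -146.80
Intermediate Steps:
(r(4, -2)/120)*(40 - 4) - 148 = (4/120)*(40 - 4) - 148 = (4*(1/120))*36 - 148 = (1/30)*36 - 148 = 6/5 - 148 = -734/5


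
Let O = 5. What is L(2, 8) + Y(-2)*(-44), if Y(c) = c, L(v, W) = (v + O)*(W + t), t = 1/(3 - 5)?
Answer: 281/2 ≈ 140.50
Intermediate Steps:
t = -1/2 (t = 1/(-2) = -1/2 ≈ -0.50000)
L(v, W) = (5 + v)*(-1/2 + W) (L(v, W) = (v + 5)*(W - 1/2) = (5 + v)*(-1/2 + W))
L(2, 8) + Y(-2)*(-44) = (-5/2 + 5*8 - 1/2*2 + 8*2) - 2*(-44) = (-5/2 + 40 - 1 + 16) + 88 = 105/2 + 88 = 281/2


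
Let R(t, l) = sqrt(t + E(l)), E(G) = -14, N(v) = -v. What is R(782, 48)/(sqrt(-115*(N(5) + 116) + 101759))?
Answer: 8*sqrt(266982)/44497 ≈ 0.092897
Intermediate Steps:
R(t, l) = sqrt(-14 + t) (R(t, l) = sqrt(t - 14) = sqrt(-14 + t))
R(782, 48)/(sqrt(-115*(N(5) + 116) + 101759)) = sqrt(-14 + 782)/(sqrt(-115*(-1*5 + 116) + 101759)) = sqrt(768)/(sqrt(-115*(-5 + 116) + 101759)) = (16*sqrt(3))/(sqrt(-115*111 + 101759)) = (16*sqrt(3))/(sqrt(-12765 + 101759)) = (16*sqrt(3))/(sqrt(88994)) = (16*sqrt(3))*(sqrt(88994)/88994) = 8*sqrt(266982)/44497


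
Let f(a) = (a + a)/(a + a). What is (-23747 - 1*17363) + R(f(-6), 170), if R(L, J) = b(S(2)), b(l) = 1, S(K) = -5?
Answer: -41109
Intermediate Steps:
f(a) = 1 (f(a) = (2*a)/((2*a)) = (2*a)*(1/(2*a)) = 1)
R(L, J) = 1
(-23747 - 1*17363) + R(f(-6), 170) = (-23747 - 1*17363) + 1 = (-23747 - 17363) + 1 = -41110 + 1 = -41109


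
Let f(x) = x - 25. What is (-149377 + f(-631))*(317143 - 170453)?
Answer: -22008340770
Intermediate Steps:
f(x) = -25 + x
(-149377 + f(-631))*(317143 - 170453) = (-149377 + (-25 - 631))*(317143 - 170453) = (-149377 - 656)*146690 = -150033*146690 = -22008340770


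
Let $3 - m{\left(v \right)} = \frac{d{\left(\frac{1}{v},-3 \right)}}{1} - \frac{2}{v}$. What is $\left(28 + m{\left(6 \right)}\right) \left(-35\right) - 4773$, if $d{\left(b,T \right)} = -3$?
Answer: $- \frac{17924}{3} \approx -5974.7$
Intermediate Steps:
$m{\left(v \right)} = 6 + \frac{2}{v}$ ($m{\left(v \right)} = 3 - \left(- \frac{3}{1} - \frac{2}{v}\right) = 3 - \left(\left(-3\right) 1 - \frac{2}{v}\right) = 3 - \left(-3 - \frac{2}{v}\right) = 3 + \left(3 + \frac{2}{v}\right) = 6 + \frac{2}{v}$)
$\left(28 + m{\left(6 \right)}\right) \left(-35\right) - 4773 = \left(28 + \left(6 + \frac{2}{6}\right)\right) \left(-35\right) - 4773 = \left(28 + \left(6 + 2 \cdot \frac{1}{6}\right)\right) \left(-35\right) - 4773 = \left(28 + \left(6 + \frac{1}{3}\right)\right) \left(-35\right) - 4773 = \left(28 + \frac{19}{3}\right) \left(-35\right) - 4773 = \frac{103}{3} \left(-35\right) - 4773 = - \frac{3605}{3} - 4773 = - \frac{17924}{3}$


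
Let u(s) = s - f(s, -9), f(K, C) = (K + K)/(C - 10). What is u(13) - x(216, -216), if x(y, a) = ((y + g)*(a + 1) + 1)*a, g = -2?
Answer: -188820663/19 ≈ -9.9379e+6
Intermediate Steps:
f(K, C) = 2*K/(-10 + C) (f(K, C) = (2*K)/(-10 + C) = 2*K/(-10 + C))
u(s) = 21*s/19 (u(s) = s - 2*s/(-10 - 9) = s - 2*s/(-19) = s - 2*s*(-1)/19 = s - (-2)*s/19 = s + 2*s/19 = 21*s/19)
x(y, a) = a*(1 + (1 + a)*(-2 + y)) (x(y, a) = ((y - 2)*(a + 1) + 1)*a = ((-2 + y)*(1 + a) + 1)*a = ((1 + a)*(-2 + y) + 1)*a = (1 + (1 + a)*(-2 + y))*a = a*(1 + (1 + a)*(-2 + y)))
u(13) - x(216, -216) = (21/19)*13 - (-216)*(-1 + 216 - 2*(-216) - 216*216) = 273/19 - (-216)*(-1 + 216 + 432 - 46656) = 273/19 - (-216)*(-46009) = 273/19 - 1*9937944 = 273/19 - 9937944 = -188820663/19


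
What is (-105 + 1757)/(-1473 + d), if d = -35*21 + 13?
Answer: -1652/2195 ≈ -0.75262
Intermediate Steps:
d = -722 (d = -735 + 13 = -722)
(-105 + 1757)/(-1473 + d) = (-105 + 1757)/(-1473 - 722) = 1652/(-2195) = 1652*(-1/2195) = -1652/2195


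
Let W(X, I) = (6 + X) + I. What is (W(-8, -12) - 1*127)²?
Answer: 19881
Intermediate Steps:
W(X, I) = 6 + I + X
(W(-8, -12) - 1*127)² = ((6 - 12 - 8) - 1*127)² = (-14 - 127)² = (-141)² = 19881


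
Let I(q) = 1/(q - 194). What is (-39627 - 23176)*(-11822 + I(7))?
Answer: 138839534145/187 ≈ 7.4246e+8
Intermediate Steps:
I(q) = 1/(-194 + q)
(-39627 - 23176)*(-11822 + I(7)) = (-39627 - 23176)*(-11822 + 1/(-194 + 7)) = -62803*(-11822 + 1/(-187)) = -62803*(-11822 - 1/187) = -62803*(-2210715/187) = 138839534145/187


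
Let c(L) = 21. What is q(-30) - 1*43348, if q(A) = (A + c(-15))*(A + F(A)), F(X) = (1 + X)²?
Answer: -50647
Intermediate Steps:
q(A) = (21 + A)*(A + (1 + A)²) (q(A) = (A + 21)*(A + (1 + A)²) = (21 + A)*(A + (1 + A)²))
q(-30) - 1*43348 = (21 + (-30)³ + 24*(-30)² + 64*(-30)) - 1*43348 = (21 - 27000 + 24*900 - 1920) - 43348 = (21 - 27000 + 21600 - 1920) - 43348 = -7299 - 43348 = -50647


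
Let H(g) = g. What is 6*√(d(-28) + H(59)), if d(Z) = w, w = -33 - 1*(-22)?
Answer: 24*√3 ≈ 41.569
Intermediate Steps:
w = -11 (w = -33 + 22 = -11)
d(Z) = -11
6*√(d(-28) + H(59)) = 6*√(-11 + 59) = 6*√48 = 6*(4*√3) = 24*√3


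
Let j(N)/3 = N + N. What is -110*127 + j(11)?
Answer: -13904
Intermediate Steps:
j(N) = 6*N (j(N) = 3*(N + N) = 3*(2*N) = 6*N)
-110*127 + j(11) = -110*127 + 6*11 = -13970 + 66 = -13904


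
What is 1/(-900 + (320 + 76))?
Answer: -1/504 ≈ -0.0019841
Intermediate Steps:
1/(-900 + (320 + 76)) = 1/(-900 + 396) = 1/(-504) = -1/504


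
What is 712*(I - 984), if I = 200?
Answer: -558208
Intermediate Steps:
712*(I - 984) = 712*(200 - 984) = 712*(-784) = -558208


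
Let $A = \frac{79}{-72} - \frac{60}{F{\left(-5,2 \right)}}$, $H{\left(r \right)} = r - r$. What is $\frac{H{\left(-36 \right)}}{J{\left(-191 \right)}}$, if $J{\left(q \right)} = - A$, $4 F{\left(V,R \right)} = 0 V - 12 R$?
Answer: $0$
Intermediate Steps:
$F{\left(V,R \right)} = - 3 R$ ($F{\left(V,R \right)} = \frac{0 V - 12 R}{4} = \frac{0 - 12 R}{4} = \frac{\left(-12\right) R}{4} = - 3 R$)
$H{\left(r \right)} = 0$
$A = \frac{641}{72}$ ($A = \frac{79}{-72} - \frac{60}{\left(-3\right) 2} = 79 \left(- \frac{1}{72}\right) - \frac{60}{-6} = - \frac{79}{72} - -10 = - \frac{79}{72} + 10 = \frac{641}{72} \approx 8.9028$)
$J{\left(q \right)} = - \frac{641}{72}$ ($J{\left(q \right)} = \left(-1\right) \frac{641}{72} = - \frac{641}{72}$)
$\frac{H{\left(-36 \right)}}{J{\left(-191 \right)}} = \frac{0}{- \frac{641}{72}} = 0 \left(- \frac{72}{641}\right) = 0$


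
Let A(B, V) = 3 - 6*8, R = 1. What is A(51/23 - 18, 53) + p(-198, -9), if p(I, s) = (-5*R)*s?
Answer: 0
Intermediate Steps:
p(I, s) = -5*s (p(I, s) = (-5*1)*s = -5*s)
A(B, V) = -45 (A(B, V) = 3 - 48 = -45)
A(51/23 - 18, 53) + p(-198, -9) = -45 - 5*(-9) = -45 + 45 = 0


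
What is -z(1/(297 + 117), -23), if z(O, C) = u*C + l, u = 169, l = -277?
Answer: 4164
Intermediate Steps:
z(O, C) = -277 + 169*C (z(O, C) = 169*C - 277 = -277 + 169*C)
-z(1/(297 + 117), -23) = -(-277 + 169*(-23)) = -(-277 - 3887) = -1*(-4164) = 4164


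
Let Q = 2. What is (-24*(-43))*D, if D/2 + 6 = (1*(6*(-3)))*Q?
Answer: -86688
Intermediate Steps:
D = -84 (D = -12 + 2*((1*(6*(-3)))*2) = -12 + 2*((1*(-18))*2) = -12 + 2*(-18*2) = -12 + 2*(-36) = -12 - 72 = -84)
(-24*(-43))*D = -24*(-43)*(-84) = 1032*(-84) = -86688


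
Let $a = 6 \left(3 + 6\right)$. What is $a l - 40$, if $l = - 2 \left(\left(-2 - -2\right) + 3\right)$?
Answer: $-364$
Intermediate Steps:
$l = -6$ ($l = - 2 \left(\left(-2 + 2\right) + 3\right) = - 2 \left(0 + 3\right) = \left(-2\right) 3 = -6$)
$a = 54$ ($a = 6 \cdot 9 = 54$)
$a l - 40 = 54 \left(-6\right) - 40 = -324 - 40 = -364$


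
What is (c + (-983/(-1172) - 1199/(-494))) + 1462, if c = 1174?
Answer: 764025239/289484 ≈ 2639.3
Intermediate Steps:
(c + (-983/(-1172) - 1199/(-494))) + 1462 = (1174 + (-983/(-1172) - 1199/(-494))) + 1462 = (1174 + (-983*(-1/1172) - 1199*(-1/494))) + 1462 = (1174 + (983/1172 + 1199/494)) + 1462 = (1174 + 945415/289484) + 1462 = 340799631/289484 + 1462 = 764025239/289484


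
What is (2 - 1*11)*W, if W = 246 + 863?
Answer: -9981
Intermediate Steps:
W = 1109
(2 - 1*11)*W = (2 - 1*11)*1109 = (2 - 11)*1109 = -9*1109 = -9981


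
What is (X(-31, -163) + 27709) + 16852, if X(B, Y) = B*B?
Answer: 45522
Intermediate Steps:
X(B, Y) = B²
(X(-31, -163) + 27709) + 16852 = ((-31)² + 27709) + 16852 = (961 + 27709) + 16852 = 28670 + 16852 = 45522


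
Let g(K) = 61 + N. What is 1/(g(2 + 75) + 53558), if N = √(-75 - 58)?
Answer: 53619/2874997294 - I*√133/2874997294 ≈ 1.865e-5 - 4.0113e-9*I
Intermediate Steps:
N = I*√133 (N = √(-133) = I*√133 ≈ 11.533*I)
g(K) = 61 + I*√133
1/(g(2 + 75) + 53558) = 1/((61 + I*√133) + 53558) = 1/(53619 + I*√133)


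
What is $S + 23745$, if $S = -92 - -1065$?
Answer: $24718$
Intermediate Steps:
$S = 973$ ($S = -92 + 1065 = 973$)
$S + 23745 = 973 + 23745 = 24718$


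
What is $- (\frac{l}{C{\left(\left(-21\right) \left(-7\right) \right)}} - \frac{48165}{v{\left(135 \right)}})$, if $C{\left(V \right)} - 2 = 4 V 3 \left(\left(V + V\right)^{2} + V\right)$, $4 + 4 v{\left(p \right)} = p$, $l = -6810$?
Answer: $\frac{14712713886675}{10003973117} \approx 1470.7$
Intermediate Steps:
$v{\left(p \right)} = -1 + \frac{p}{4}$
$C{\left(V \right)} = 2 + 12 V \left(V + 4 V^{2}\right)$ ($C{\left(V \right)} = 2 + 4 V 3 \left(\left(V + V\right)^{2} + V\right) = 2 + 12 V \left(\left(2 V\right)^{2} + V\right) = 2 + 12 V \left(4 V^{2} + V\right) = 2 + 12 V \left(V + 4 V^{2}\right)$)
$- (\frac{l}{C{\left(\left(-21\right) \left(-7\right) \right)}} - \frac{48165}{v{\left(135 \right)}}) = - (- \frac{6810}{2 + 12 \left(\left(-21\right) \left(-7\right)\right)^{2} + 48 \left(\left(-21\right) \left(-7\right)\right)^{3}} - \frac{48165}{-1 + \frac{1}{4} \cdot 135}) = - (- \frac{6810}{2 + 12 \cdot 147^{2} + 48 \cdot 147^{3}} - \frac{48165}{-1 + \frac{135}{4}}) = - (- \frac{6810}{2 + 12 \cdot 21609 + 48 \cdot 3176523} - \frac{48165}{\frac{131}{4}}) = - (- \frac{6810}{2 + 259308 + 152473104} - \frac{192660}{131}) = - (- \frac{6810}{152732414} - \frac{192660}{131}) = - (\left(-6810\right) \frac{1}{152732414} - \frac{192660}{131}) = - (- \frac{3405}{76366207} - \frac{192660}{131}) = \left(-1\right) \left(- \frac{14712713886675}{10003973117}\right) = \frac{14712713886675}{10003973117}$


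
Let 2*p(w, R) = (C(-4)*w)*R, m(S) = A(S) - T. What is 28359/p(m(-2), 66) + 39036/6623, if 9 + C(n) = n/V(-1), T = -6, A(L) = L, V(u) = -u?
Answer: -40278627/3788356 ≈ -10.632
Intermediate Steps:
C(n) = -9 + n (C(n) = -9 + n/((-1*(-1))) = -9 + n/1 = -9 + n*1 = -9 + n)
m(S) = 6 + S (m(S) = S - 1*(-6) = S + 6 = 6 + S)
p(w, R) = -13*R*w/2 (p(w, R) = (((-9 - 4)*w)*R)/2 = ((-13*w)*R)/2 = (-13*R*w)/2 = -13*R*w/2)
28359/p(m(-2), 66) + 39036/6623 = 28359/((-13/2*66*(6 - 2))) + 39036/6623 = 28359/((-13/2*66*4)) + 39036*(1/6623) = 28359/(-1716) + 39036/6623 = 28359*(-1/1716) + 39036/6623 = -9453/572 + 39036/6623 = -40278627/3788356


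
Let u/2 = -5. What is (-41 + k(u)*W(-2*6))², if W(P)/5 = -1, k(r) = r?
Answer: 81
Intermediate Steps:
u = -10 (u = 2*(-5) = -10)
W(P) = -5 (W(P) = 5*(-1) = -5)
(-41 + k(u)*W(-2*6))² = (-41 - 10*(-5))² = (-41 + 50)² = 9² = 81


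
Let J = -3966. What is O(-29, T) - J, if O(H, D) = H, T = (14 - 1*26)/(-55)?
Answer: 3937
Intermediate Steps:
T = 12/55 (T = (14 - 26)*(-1/55) = -12*(-1/55) = 12/55 ≈ 0.21818)
O(-29, T) - J = -29 - 1*(-3966) = -29 + 3966 = 3937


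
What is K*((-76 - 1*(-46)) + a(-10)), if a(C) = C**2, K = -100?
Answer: -7000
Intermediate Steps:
K*((-76 - 1*(-46)) + a(-10)) = -100*((-76 - 1*(-46)) + (-10)**2) = -100*((-76 + 46) + 100) = -100*(-30 + 100) = -100*70 = -7000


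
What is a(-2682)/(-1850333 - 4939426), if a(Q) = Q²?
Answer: -2397708/2263253 ≈ -1.0594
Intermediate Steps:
a(-2682)/(-1850333 - 4939426) = (-2682)²/(-1850333 - 4939426) = 7193124/(-6789759) = 7193124*(-1/6789759) = -2397708/2263253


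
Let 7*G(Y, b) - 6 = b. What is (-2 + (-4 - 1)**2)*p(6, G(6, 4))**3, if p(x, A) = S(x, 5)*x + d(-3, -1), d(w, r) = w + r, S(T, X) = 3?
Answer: 63112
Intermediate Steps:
G(Y, b) = 6/7 + b/7
d(w, r) = r + w
p(x, A) = -4 + 3*x (p(x, A) = 3*x + (-1 - 3) = 3*x - 4 = -4 + 3*x)
(-2 + (-4 - 1)**2)*p(6, G(6, 4))**3 = (-2 + (-4 - 1)**2)*(-4 + 3*6)**3 = (-2 + (-5)**2)*(-4 + 18)**3 = (-2 + 25)*14**3 = 23*2744 = 63112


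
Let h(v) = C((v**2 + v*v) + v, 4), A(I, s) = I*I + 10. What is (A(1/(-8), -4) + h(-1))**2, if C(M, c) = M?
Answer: 497025/4096 ≈ 121.34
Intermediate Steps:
A(I, s) = 10 + I**2 (A(I, s) = I**2 + 10 = 10 + I**2)
h(v) = v + 2*v**2 (h(v) = (v**2 + v*v) + v = (v**2 + v**2) + v = 2*v**2 + v = v + 2*v**2)
(A(1/(-8), -4) + h(-1))**2 = ((10 + (1/(-8))**2) - (1 + 2*(-1)))**2 = ((10 + (-1/8)**2) - (1 - 2))**2 = ((10 + 1/64) - 1*(-1))**2 = (641/64 + 1)**2 = (705/64)**2 = 497025/4096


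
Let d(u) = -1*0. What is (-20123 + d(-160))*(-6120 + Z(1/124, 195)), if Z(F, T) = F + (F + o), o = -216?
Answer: 7904938213/62 ≈ 1.2750e+8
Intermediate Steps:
d(u) = 0
Z(F, T) = -216 + 2*F (Z(F, T) = F + (F - 216) = F + (-216 + F) = -216 + 2*F)
(-20123 + d(-160))*(-6120 + Z(1/124, 195)) = (-20123 + 0)*(-6120 + (-216 + 2/124)) = -20123*(-6120 + (-216 + 2*(1/124))) = -20123*(-6120 + (-216 + 1/62)) = -20123*(-6120 - 13391/62) = -20123*(-392831/62) = 7904938213/62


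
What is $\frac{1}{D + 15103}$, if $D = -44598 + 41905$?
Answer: $\frac{1}{12410} \approx 8.058 \cdot 10^{-5}$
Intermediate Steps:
$D = -2693$
$\frac{1}{D + 15103} = \frac{1}{-2693 + 15103} = \frac{1}{12410}$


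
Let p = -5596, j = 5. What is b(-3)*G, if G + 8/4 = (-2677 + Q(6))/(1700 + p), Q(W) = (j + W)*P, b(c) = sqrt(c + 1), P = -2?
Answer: -5093*I*sqrt(2)/3896 ≈ -1.8487*I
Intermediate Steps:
b(c) = sqrt(1 + c)
Q(W) = -10 - 2*W (Q(W) = (5 + W)*(-2) = -10 - 2*W)
G = -5093/3896 (G = -2 + (-2677 + (-10 - 2*6))/(1700 - 5596) = -2 + (-2677 + (-10 - 12))/(-3896) = -2 + (-2677 - 22)*(-1/3896) = -2 - 2699*(-1/3896) = -2 + 2699/3896 = -5093/3896 ≈ -1.3072)
b(-3)*G = sqrt(1 - 3)*(-5093/3896) = sqrt(-2)*(-5093/3896) = (I*sqrt(2))*(-5093/3896) = -5093*I*sqrt(2)/3896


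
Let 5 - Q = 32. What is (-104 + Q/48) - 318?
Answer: -6761/16 ≈ -422.56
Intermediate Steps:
Q = -27 (Q = 5 - 1*32 = 5 - 32 = -27)
(-104 + Q/48) - 318 = (-104 - 27/48) - 318 = (-104 - 27*1/48) - 318 = (-104 - 9/16) - 318 = -1673/16 - 318 = -6761/16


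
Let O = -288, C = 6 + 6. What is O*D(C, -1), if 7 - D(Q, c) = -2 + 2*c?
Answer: -3168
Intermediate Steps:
C = 12
D(Q, c) = 9 - 2*c (D(Q, c) = 7 - (-2 + 2*c) = 7 + (2 - 2*c) = 9 - 2*c)
O*D(C, -1) = -288*(9 - 2*(-1)) = -288*(9 + 2) = -288*11 = -3168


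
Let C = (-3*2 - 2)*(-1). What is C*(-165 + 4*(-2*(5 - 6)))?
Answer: -1256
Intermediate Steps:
C = 8 (C = (-6 - 2)*(-1) = -8*(-1) = 8)
C*(-165 + 4*(-2*(5 - 6))) = 8*(-165 + 4*(-2*(5 - 6))) = 8*(-165 + 4*(-2*(-1))) = 8*(-165 + 4*2) = 8*(-165 + 8) = 8*(-157) = -1256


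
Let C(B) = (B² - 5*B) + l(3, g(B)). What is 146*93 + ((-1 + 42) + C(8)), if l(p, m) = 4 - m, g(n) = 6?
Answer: 13641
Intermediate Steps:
C(B) = -2 + B² - 5*B (C(B) = (B² - 5*B) + (4 - 1*6) = (B² - 5*B) + (4 - 6) = (B² - 5*B) - 2 = -2 + B² - 5*B)
146*93 + ((-1 + 42) + C(8)) = 146*93 + ((-1 + 42) + (-2 + 8² - 5*8)) = 13578 + (41 + (-2 + 64 - 40)) = 13578 + (41 + 22) = 13578 + 63 = 13641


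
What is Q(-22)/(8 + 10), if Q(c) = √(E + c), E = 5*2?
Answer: I*√3/9 ≈ 0.19245*I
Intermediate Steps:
E = 10
Q(c) = √(10 + c)
Q(-22)/(8 + 10) = √(10 - 22)/(8 + 10) = √(-12)/18 = (2*I*√3)*(1/18) = I*√3/9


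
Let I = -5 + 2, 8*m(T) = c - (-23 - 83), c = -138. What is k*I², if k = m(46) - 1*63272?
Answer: -569484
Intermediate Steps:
m(T) = -4 (m(T) = (-138 - (-23 - 83))/8 = (-138 - 1*(-106))/8 = (-138 + 106)/8 = (⅛)*(-32) = -4)
I = -3
k = -63276 (k = -4 - 1*63272 = -4 - 63272 = -63276)
k*I² = -63276*(-3)² = -63276*9 = -569484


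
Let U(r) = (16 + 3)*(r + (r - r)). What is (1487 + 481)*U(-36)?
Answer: -1346112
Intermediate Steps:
U(r) = 19*r (U(r) = 19*(r + 0) = 19*r)
(1487 + 481)*U(-36) = (1487 + 481)*(19*(-36)) = 1968*(-684) = -1346112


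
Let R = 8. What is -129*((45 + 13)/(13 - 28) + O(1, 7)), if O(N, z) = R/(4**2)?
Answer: 4343/10 ≈ 434.30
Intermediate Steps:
O(N, z) = 1/2 (O(N, z) = 8/(4**2) = 8/16 = 8*(1/16) = 1/2)
-129*((45 + 13)/(13 - 28) + O(1, 7)) = -129*((45 + 13)/(13 - 28) + 1/2) = -129*(58/(-15) + 1/2) = -129*(58*(-1/15) + 1/2) = -129*(-58/15 + 1/2) = -129*(-101/30) = 4343/10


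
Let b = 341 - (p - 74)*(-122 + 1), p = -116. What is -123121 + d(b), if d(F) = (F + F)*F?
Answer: 1025831281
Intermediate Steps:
b = -22649 (b = 341 - (-116 - 74)*(-122 + 1) = 341 - (-190)*(-121) = 341 - 1*22990 = 341 - 22990 = -22649)
d(F) = 2*F² (d(F) = (2*F)*F = 2*F²)
-123121 + d(b) = -123121 + 2*(-22649)² = -123121 + 2*512977201 = -123121 + 1025954402 = 1025831281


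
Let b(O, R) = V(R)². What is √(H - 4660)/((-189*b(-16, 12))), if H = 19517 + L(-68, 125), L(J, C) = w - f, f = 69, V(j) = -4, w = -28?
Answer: -√410/504 ≈ -0.040175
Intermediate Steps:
b(O, R) = 16 (b(O, R) = (-4)² = 16)
L(J, C) = -97 (L(J, C) = -28 - 1*69 = -28 - 69 = -97)
H = 19420 (H = 19517 - 97 = 19420)
√(H - 4660)/((-189*b(-16, 12))) = √(19420 - 4660)/((-189*16)) = √14760/(-3024) = (6*√410)*(-1/3024) = -√410/504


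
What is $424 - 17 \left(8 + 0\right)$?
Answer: $288$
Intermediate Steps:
$424 - 17 \left(8 + 0\right) = 424 - 17 \cdot 8 = 424 - 136 = 288$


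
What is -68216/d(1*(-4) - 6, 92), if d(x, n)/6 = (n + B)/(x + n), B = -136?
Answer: 699214/33 ≈ 21188.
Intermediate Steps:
d(x, n) = 6*(-136 + n)/(n + x) (d(x, n) = 6*((n - 136)/(x + n)) = 6*((-136 + n)/(n + x)) = 6*(-136 + n)/(n + x))
-68216/d(1*(-4) - 6, 92) = -68216*(92 + (1*(-4) - 6))/(6*(-136 + 92)) = -68216/(6*(-44)/(92 + (-4 - 6))) = -68216/(6*(-44)/(92 - 10)) = -68216/(6*(-44)/82) = -68216/(6*(1/82)*(-44)) = -68216/(-132/41) = -68216*(-41/132) = 699214/33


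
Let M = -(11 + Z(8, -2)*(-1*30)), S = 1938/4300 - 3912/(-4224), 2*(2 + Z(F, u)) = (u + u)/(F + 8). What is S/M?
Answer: -260497/14142700 ≈ -0.018419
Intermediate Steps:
Z(F, u) = -2 + u/(8 + F) (Z(F, u) = -2 + ((u + u)/(F + 8))/2 = -2 + ((2*u)/(8 + F))/2 = -2 + (2*u/(8 + F))/2 = -2 + u/(8 + F))
S = 260497/189200 (S = 1938*(1/4300) - 3912*(-1/4224) = 969/2150 + 163/176 = 260497/189200 ≈ 1.3768)
M = -299/4 (M = -(11 + ((-16 - 2 - 2*8)/(8 + 8))*(-1*30)) = -(11 + ((-16 - 2 - 16)/16)*(-30)) = -(11 + ((1/16)*(-34))*(-30)) = -(11 - 17/8*(-30)) = -(11 + 255/4) = -1*299/4 = -299/4 ≈ -74.750)
S/M = 260497/(189200*(-299/4)) = (260497/189200)*(-4/299) = -260497/14142700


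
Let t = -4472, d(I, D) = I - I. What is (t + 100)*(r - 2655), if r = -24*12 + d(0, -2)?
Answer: 12866796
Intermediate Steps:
d(I, D) = 0
r = -288 (r = -24*12 + 0 = -288 + 0 = -288)
(t + 100)*(r - 2655) = (-4472 + 100)*(-288 - 2655) = -4372*(-2943) = 12866796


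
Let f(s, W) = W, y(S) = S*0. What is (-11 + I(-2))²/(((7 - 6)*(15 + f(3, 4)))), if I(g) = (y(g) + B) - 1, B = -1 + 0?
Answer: 169/19 ≈ 8.8947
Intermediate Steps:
y(S) = 0
B = -1
I(g) = -2 (I(g) = (0 - 1) - 1 = -1 - 1 = -2)
(-11 + I(-2))²/(((7 - 6)*(15 + f(3, 4)))) = (-11 - 2)²/(((7 - 6)*(15 + 4))) = (-13)²/((1*19)) = 169/19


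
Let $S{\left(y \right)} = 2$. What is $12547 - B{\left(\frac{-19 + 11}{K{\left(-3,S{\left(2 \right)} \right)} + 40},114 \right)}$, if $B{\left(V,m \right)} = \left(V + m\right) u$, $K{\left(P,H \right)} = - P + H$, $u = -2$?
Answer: $\frac{574859}{45} \approx 12775.0$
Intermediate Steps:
$K{\left(P,H \right)} = H - P$
$B{\left(V,m \right)} = - 2 V - 2 m$ ($B{\left(V,m \right)} = \left(V + m\right) \left(-2\right) = - 2 V - 2 m$)
$12547 - B{\left(\frac{-19 + 11}{K{\left(-3,S{\left(2 \right)} \right)} + 40},114 \right)} = 12547 - \left(- 2 \frac{-19 + 11}{\left(2 - -3\right) + 40} - 228\right) = 12547 - \left(- 2 \left(- \frac{8}{\left(2 + 3\right) + 40}\right) - 228\right) = 12547 - \left(- 2 \left(- \frac{8}{5 + 40}\right) - 228\right) = 12547 - \left(- 2 \left(- \frac{8}{45}\right) - 228\right) = 12547 - \left(- 2 \left(\left(-8\right) \frac{1}{45}\right) - 228\right) = 12547 - \left(\left(-2\right) \left(- \frac{8}{45}\right) - 228\right) = 12547 - \left(\frac{16}{45} - 228\right) = 12547 - - \frac{10244}{45} = 12547 + \frac{10244}{45} = \frac{574859}{45}$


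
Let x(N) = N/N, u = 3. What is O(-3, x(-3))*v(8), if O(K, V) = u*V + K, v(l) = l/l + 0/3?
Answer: 0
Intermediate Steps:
x(N) = 1
v(l) = 1 (v(l) = 1 + 0*(⅓) = 1 + 0 = 1)
O(K, V) = K + 3*V (O(K, V) = 3*V + K = K + 3*V)
O(-3, x(-3))*v(8) = (-3 + 3*1)*1 = (-3 + 3)*1 = 0*1 = 0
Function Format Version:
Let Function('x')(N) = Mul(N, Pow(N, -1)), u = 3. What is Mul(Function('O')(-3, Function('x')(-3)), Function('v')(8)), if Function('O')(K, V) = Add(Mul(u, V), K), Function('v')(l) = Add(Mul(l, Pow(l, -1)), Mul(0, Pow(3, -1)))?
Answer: 0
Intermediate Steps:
Function('x')(N) = 1
Function('v')(l) = 1 (Function('v')(l) = Add(1, Mul(0, Rational(1, 3))) = Add(1, 0) = 1)
Function('O')(K, V) = Add(K, Mul(3, V)) (Function('O')(K, V) = Add(Mul(3, V), K) = Add(K, Mul(3, V)))
Mul(Function('O')(-3, Function('x')(-3)), Function('v')(8)) = Mul(Add(-3, Mul(3, 1)), 1) = Mul(Add(-3, 3), 1) = Mul(0, 1) = 0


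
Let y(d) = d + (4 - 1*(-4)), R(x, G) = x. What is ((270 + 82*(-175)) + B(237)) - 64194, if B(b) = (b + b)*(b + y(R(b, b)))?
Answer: 150194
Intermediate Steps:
y(d) = 8 + d (y(d) = d + (4 + 4) = d + 8 = 8 + d)
B(b) = 2*b*(8 + 2*b) (B(b) = (b + b)*(b + (8 + b)) = (2*b)*(8 + 2*b) = 2*b*(8 + 2*b))
((270 + 82*(-175)) + B(237)) - 64194 = ((270 + 82*(-175)) + 4*237*(4 + 237)) - 64194 = ((270 - 14350) + 4*237*241) - 64194 = (-14080 + 228468) - 64194 = 214388 - 64194 = 150194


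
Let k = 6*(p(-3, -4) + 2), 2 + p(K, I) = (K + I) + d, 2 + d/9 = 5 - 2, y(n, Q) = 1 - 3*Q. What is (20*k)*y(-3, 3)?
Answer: -1920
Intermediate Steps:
d = 9 (d = -18 + 9*(5 - 2) = -18 + 9*3 = -18 + 27 = 9)
p(K, I) = 7 + I + K (p(K, I) = -2 + ((K + I) + 9) = -2 + ((I + K) + 9) = -2 + (9 + I + K) = 7 + I + K)
k = 12 (k = 6*((7 - 4 - 3) + 2) = 6*(0 + 2) = 6*2 = 12)
(20*k)*y(-3, 3) = (20*12)*(1 - 3*3) = 240*(1 - 9) = 240*(-8) = -1920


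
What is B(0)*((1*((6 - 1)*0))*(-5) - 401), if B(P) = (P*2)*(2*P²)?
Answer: 0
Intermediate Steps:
B(P) = 4*P³ (B(P) = (2*P)*(2*P²) = 4*P³)
B(0)*((1*((6 - 1)*0))*(-5) - 401) = (4*0³)*((1*((6 - 1)*0))*(-5) - 401) = (4*0)*((1*(5*0))*(-5) - 401) = 0*((1*0)*(-5) - 401) = 0*(0*(-5) - 401) = 0*(0 - 401) = 0*(-401) = 0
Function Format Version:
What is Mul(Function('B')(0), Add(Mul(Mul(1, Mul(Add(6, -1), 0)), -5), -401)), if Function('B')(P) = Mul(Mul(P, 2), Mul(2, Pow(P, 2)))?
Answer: 0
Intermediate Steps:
Function('B')(P) = Mul(4, Pow(P, 3)) (Function('B')(P) = Mul(Mul(2, P), Mul(2, Pow(P, 2))) = Mul(4, Pow(P, 3)))
Mul(Function('B')(0), Add(Mul(Mul(1, Mul(Add(6, -1), 0)), -5), -401)) = Mul(Mul(4, Pow(0, 3)), Add(Mul(Mul(1, Mul(Add(6, -1), 0)), -5), -401)) = Mul(Mul(4, 0), Add(Mul(Mul(1, Mul(5, 0)), -5), -401)) = Mul(0, Add(Mul(Mul(1, 0), -5), -401)) = Mul(0, Add(Mul(0, -5), -401)) = Mul(0, Add(0, -401)) = Mul(0, -401) = 0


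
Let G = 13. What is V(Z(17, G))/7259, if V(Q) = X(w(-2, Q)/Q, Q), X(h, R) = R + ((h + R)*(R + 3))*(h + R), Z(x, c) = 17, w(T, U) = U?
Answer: 6497/7259 ≈ 0.89503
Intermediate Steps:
X(h, R) = R + (R + h)**2*(3 + R) (X(h, R) = R + ((R + h)*(3 + R))*(R + h) = R + ((3 + R)*(R + h))*(R + h) = R + (R + h)**2*(3 + R))
V(Q) = Q + 3*(1 + Q)**2 + Q*(1 + Q)**2 (V(Q) = Q + 3*(Q + Q/Q)**2 + Q*(Q + Q/Q)**2 = Q + 3*(Q + 1)**2 + Q*(Q + 1)**2 = Q + 3*(1 + Q)**2 + Q*(1 + Q)**2)
V(Z(17, G))/7259 = (3 + 17**3 + 5*17**2 + 8*17)/7259 = (3 + 4913 + 5*289 + 136)*(1/7259) = (3 + 4913 + 1445 + 136)*(1/7259) = 6497*(1/7259) = 6497/7259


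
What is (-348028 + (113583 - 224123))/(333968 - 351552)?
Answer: 57321/2198 ≈ 26.079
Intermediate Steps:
(-348028 + (113583 - 224123))/(333968 - 351552) = (-348028 - 110540)/(-17584) = -458568*(-1/17584) = 57321/2198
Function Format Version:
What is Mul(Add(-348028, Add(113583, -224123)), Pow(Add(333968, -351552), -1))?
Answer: Rational(57321, 2198) ≈ 26.079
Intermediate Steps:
Mul(Add(-348028, Add(113583, -224123)), Pow(Add(333968, -351552), -1)) = Mul(Add(-348028, -110540), Pow(-17584, -1)) = Mul(-458568, Rational(-1, 17584)) = Rational(57321, 2198)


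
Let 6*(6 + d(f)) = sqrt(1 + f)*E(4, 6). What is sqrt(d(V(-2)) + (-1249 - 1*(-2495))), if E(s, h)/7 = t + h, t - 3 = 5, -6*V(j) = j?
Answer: sqrt(11160 + 98*sqrt(3))/3 ≈ 35.480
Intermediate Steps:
V(j) = -j/6
t = 8 (t = 3 + 5 = 8)
E(s, h) = 56 + 7*h (E(s, h) = 7*(8 + h) = 56 + 7*h)
d(f) = -6 + 49*sqrt(1 + f)/3 (d(f) = -6 + (sqrt(1 + f)*(56 + 7*6))/6 = -6 + (sqrt(1 + f)*(56 + 42))/6 = -6 + (sqrt(1 + f)*98)/6 = -6 + (98*sqrt(1 + f))/6 = -6 + 49*sqrt(1 + f)/3)
sqrt(d(V(-2)) + (-1249 - 1*(-2495))) = sqrt((-6 + 49*sqrt(1 - 1/6*(-2))/3) + (-1249 - 1*(-2495))) = sqrt((-6 + 49*sqrt(1 + 1/3)/3) + (-1249 + 2495)) = sqrt((-6 + 49*sqrt(4/3)/3) + 1246) = sqrt((-6 + 49*(2*sqrt(3)/3)/3) + 1246) = sqrt((-6 + 98*sqrt(3)/9) + 1246) = sqrt(1240 + 98*sqrt(3)/9)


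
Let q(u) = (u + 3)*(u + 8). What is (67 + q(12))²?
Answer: 134689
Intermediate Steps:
q(u) = (3 + u)*(8 + u)
(67 + q(12))² = (67 + (24 + 12² + 11*12))² = (67 + (24 + 144 + 132))² = (67 + 300)² = 367² = 134689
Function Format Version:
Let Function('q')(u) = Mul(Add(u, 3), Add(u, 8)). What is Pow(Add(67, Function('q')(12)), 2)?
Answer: 134689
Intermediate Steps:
Function('q')(u) = Mul(Add(3, u), Add(8, u))
Pow(Add(67, Function('q')(12)), 2) = Pow(Add(67, Add(24, Pow(12, 2), Mul(11, 12))), 2) = Pow(Add(67, Add(24, 144, 132)), 2) = Pow(Add(67, 300), 2) = Pow(367, 2) = 134689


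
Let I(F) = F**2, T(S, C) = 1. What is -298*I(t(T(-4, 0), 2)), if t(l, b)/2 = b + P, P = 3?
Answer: -29800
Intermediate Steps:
t(l, b) = 6 + 2*b (t(l, b) = 2*(b + 3) = 2*(3 + b) = 6 + 2*b)
-298*I(t(T(-4, 0), 2)) = -298*(6 + 2*2)**2 = -298*(6 + 4)**2 = -298*10**2 = -298*100 = -29800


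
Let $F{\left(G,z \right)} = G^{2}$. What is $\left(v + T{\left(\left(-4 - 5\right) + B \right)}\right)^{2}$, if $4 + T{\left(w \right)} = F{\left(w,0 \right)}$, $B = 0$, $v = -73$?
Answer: $16$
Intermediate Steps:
$T{\left(w \right)} = -4 + w^{2}$
$\left(v + T{\left(\left(-4 - 5\right) + B \right)}\right)^{2} = \left(-73 - \left(4 - \left(\left(-4 - 5\right) + 0\right)^{2}\right)\right)^{2} = \left(-73 - \left(4 - \left(-9 + 0\right)^{2}\right)\right)^{2} = \left(-73 - \left(4 - \left(-9\right)^{2}\right)\right)^{2} = \left(-73 + \left(-4 + 81\right)\right)^{2} = \left(-73 + 77\right)^{2} = 4^{2} = 16$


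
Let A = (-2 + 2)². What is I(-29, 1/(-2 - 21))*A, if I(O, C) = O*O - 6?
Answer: 0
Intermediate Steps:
A = 0 (A = 0² = 0)
I(O, C) = -6 + O² (I(O, C) = O² - 6 = -6 + O²)
I(-29, 1/(-2 - 21))*A = (-6 + (-29)²)*0 = (-6 + 841)*0 = 835*0 = 0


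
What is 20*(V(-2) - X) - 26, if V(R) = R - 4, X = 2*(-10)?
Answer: 254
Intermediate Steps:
X = -20
V(R) = -4 + R
20*(V(-2) - X) - 26 = 20*((-4 - 2) - 1*(-20)) - 26 = 20*(-6 + 20) - 26 = 20*14 - 26 = 280 - 26 = 254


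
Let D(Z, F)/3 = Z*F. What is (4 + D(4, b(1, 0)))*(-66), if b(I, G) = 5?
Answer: -4224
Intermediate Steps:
D(Z, F) = 3*F*Z (D(Z, F) = 3*(Z*F) = 3*(F*Z) = 3*F*Z)
(4 + D(4, b(1, 0)))*(-66) = (4 + 3*5*4)*(-66) = (4 + 60)*(-66) = 64*(-66) = -4224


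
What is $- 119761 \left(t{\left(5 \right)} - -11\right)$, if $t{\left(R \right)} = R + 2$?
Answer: $-2155698$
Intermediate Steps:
$t{\left(R \right)} = 2 + R$
$- 119761 \left(t{\left(5 \right)} - -11\right) = - 119761 \left(\left(2 + 5\right) - -11\right) = - 119761 \left(7 + 11\right) = \left(-119761\right) 18 = -2155698$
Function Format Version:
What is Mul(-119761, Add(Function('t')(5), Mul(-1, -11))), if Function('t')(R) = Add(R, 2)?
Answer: -2155698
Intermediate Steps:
Function('t')(R) = Add(2, R)
Mul(-119761, Add(Function('t')(5), Mul(-1, -11))) = Mul(-119761, Add(Add(2, 5), Mul(-1, -11))) = Mul(-119761, Add(7, 11)) = Mul(-119761, 18) = -2155698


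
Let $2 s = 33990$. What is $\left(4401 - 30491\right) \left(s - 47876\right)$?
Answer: $805685290$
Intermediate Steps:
$s = 16995$ ($s = \frac{1}{2} \cdot 33990 = 16995$)
$\left(4401 - 30491\right) \left(s - 47876\right) = \left(4401 - 30491\right) \left(16995 - 47876\right) = \left(-26090\right) \left(-30881\right) = 805685290$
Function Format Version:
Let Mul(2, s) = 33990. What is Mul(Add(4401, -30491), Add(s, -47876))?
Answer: 805685290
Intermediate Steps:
s = 16995 (s = Mul(Rational(1, 2), 33990) = 16995)
Mul(Add(4401, -30491), Add(s, -47876)) = Mul(Add(4401, -30491), Add(16995, -47876)) = Mul(-26090, -30881) = 805685290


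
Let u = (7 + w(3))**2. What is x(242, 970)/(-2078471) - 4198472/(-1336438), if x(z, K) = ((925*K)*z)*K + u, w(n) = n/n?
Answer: -8278601961379580/81698459597 ≈ -1.0133e+5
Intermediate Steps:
w(n) = 1
u = 64 (u = (7 + 1)**2 = 8**2 = 64)
x(z, K) = 64 + 925*z*K**2 (x(z, K) = ((925*K)*z)*K + 64 = (925*K*z)*K + 64 = 925*z*K**2 + 64 = 64 + 925*z*K**2)
x(242, 970)/(-2078471) - 4198472/(-1336438) = (64 + 925*242*970**2)/(-2078471) - 4198472/(-1336438) = (64 + 925*242*940900)*(-1/2078471) - 4198472*(-1/1336438) = (64 + 210620465000)*(-1/2078471) + 2099236/668219 = 210620465064*(-1/2078471) + 2099236/668219 = -210620465064/2078471 + 2099236/668219 = -8278601961379580/81698459597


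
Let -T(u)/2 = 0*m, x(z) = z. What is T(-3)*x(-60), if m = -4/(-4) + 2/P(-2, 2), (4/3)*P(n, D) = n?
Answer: 0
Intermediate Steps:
P(n, D) = 3*n/4
m = -⅓ (m = -4/(-4) + 2/(((¾)*(-2))) = -4*(-¼) + 2/(-3/2) = 1 + 2*(-⅔) = 1 - 4/3 = -⅓ ≈ -0.33333)
T(u) = 0 (T(u) = -0*(-1)/3 = -2*0 = 0)
T(-3)*x(-60) = 0*(-60) = 0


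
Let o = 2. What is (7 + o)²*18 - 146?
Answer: 1312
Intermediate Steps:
(7 + o)²*18 - 146 = (7 + 2)²*18 - 146 = 9²*18 - 146 = 81*18 - 146 = 1458 - 146 = 1312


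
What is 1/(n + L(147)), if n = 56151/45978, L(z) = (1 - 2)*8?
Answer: -15326/103891 ≈ -0.14752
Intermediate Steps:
L(z) = -8 (L(z) = -1*8 = -8)
n = 18717/15326 (n = 56151*(1/45978) = 18717/15326 ≈ 1.2213)
1/(n + L(147)) = 1/(18717/15326 - 8) = 1/(-103891/15326) = -15326/103891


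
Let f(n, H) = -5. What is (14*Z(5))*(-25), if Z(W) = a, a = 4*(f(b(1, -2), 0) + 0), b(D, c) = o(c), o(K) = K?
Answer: 7000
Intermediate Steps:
b(D, c) = c
a = -20 (a = 4*(-5 + 0) = 4*(-5) = -20)
Z(W) = -20
(14*Z(5))*(-25) = (14*(-20))*(-25) = -280*(-25) = 7000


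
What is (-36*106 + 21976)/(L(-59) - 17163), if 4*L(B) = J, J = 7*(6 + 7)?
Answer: -72640/68561 ≈ -1.0595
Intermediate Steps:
J = 91 (J = 7*13 = 91)
L(B) = 91/4 (L(B) = (1/4)*91 = 91/4)
(-36*106 + 21976)/(L(-59) - 17163) = (-36*106 + 21976)/(91/4 - 17163) = (-3816 + 21976)/(-68561/4) = 18160*(-4/68561) = -72640/68561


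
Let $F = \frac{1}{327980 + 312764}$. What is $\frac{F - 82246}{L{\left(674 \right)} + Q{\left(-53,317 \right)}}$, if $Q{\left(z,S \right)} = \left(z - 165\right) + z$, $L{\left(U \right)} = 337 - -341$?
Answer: $- \frac{52698631023}{260782808} \approx -202.08$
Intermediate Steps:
$F = \frac{1}{640744} \approx 1.5607 \cdot 10^{-6}$
$L{\left(U \right)} = 678$ ($L{\left(U \right)} = 337 + 341 = 678$)
$Q{\left(z,S \right)} = -165 + 2 z$ ($Q{\left(z,S \right)} = \left(-165 + z\right) + z = -165 + 2 z$)
$\frac{F - 82246}{L{\left(674 \right)} + Q{\left(-53,317 \right)}} = \frac{\frac{1}{640744} - 82246}{678 + \left(-165 + 2 \left(-53\right)\right)} = - \frac{52698631023}{640744 \left(678 - 271\right)} = - \frac{52698631023}{640744 \cdot 407} = \left(- \frac{52698631023}{640744}\right) \frac{1}{407} = - \frac{52698631023}{260782808}$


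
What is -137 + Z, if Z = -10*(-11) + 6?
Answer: -21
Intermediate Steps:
Z = 116 (Z = 110 + 6 = 116)
-137 + Z = -137 + 116 = -21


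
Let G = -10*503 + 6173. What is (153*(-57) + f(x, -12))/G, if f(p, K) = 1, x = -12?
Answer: -8720/1143 ≈ -7.6290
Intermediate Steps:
G = 1143 (G = -5030 + 6173 = 1143)
(153*(-57) + f(x, -12))/G = (153*(-57) + 1)/1143 = (-8721 + 1)*(1/1143) = -8720*1/1143 = -8720/1143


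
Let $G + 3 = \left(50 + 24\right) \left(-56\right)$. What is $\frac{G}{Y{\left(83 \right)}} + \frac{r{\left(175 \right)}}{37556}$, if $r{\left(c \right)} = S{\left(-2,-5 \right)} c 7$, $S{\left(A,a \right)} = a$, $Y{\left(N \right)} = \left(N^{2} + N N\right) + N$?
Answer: $- \frac{240643357}{520563716} \approx -0.46227$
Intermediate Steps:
$Y{\left(N \right)} = N + 2 N^{2}$ ($Y{\left(N \right)} = \left(N^{2} + N^{2}\right) + N = 2 N^{2} + N = N + 2 N^{2}$)
$G = -4147$ ($G = -3 + \left(50 + 24\right) \left(-56\right) = -3 + 74 \left(-56\right) = -3 - 4144 = -4147$)
$r{\left(c \right)} = - 35 c$ ($r{\left(c \right)} = - 5 c 7 = - 35 c$)
$\frac{G}{Y{\left(83 \right)}} + \frac{r{\left(175 \right)}}{37556} = - \frac{4147}{83 \left(1 + 2 \cdot 83\right)} + \frac{\left(-35\right) 175}{37556} = - \frac{4147}{83 \left(1 + 166\right)} - \frac{6125}{37556} = - \frac{4147}{83 \cdot 167} - \frac{6125}{37556} = - \frac{4147}{13861} - \frac{6125}{37556} = - \frac{240643357}{520563716}$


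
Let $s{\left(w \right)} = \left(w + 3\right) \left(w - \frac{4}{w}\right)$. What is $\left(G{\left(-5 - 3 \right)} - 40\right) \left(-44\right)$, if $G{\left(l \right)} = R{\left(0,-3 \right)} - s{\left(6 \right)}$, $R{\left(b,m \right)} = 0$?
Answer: $3872$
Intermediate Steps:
$s{\left(w \right)} = \left(3 + w\right) \left(w - \frac{4}{w}\right)$
$G{\left(l \right)} = -48$ ($G{\left(l \right)} = 0 - \left(-4 + 6^{2} - \frac{12}{6} + 3 \cdot 6\right) = 0 - \left(-4 + 36 - 2 + 18\right) = 0 - 48 = -48$)
$\left(G{\left(-5 - 3 \right)} - 40\right) \left(-44\right) = \left(-48 - 40\right) \left(-44\right) = \left(-88\right) \left(-44\right) = 3872$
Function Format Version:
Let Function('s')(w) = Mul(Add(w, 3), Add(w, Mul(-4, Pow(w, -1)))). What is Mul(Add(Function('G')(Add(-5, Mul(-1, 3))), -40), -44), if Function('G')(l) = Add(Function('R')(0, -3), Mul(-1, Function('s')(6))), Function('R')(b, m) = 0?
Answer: 3872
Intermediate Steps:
Function('s')(w) = Mul(Add(3, w), Add(w, Mul(-4, Pow(w, -1))))
Function('G')(l) = -48 (Function('G')(l) = Add(0, Mul(-1, Add(-4, Pow(6, 2), Mul(-12, Pow(6, -1)), Mul(3, 6)))) = Add(0, Mul(-1, Add(-4, 36, Mul(-12, Rational(1, 6)), 18))) = Add(0, Mul(-1, Add(-4, 36, -2, 18))) = Add(0, Mul(-1, 48)) = Add(0, -48) = -48)
Mul(Add(Function('G')(Add(-5, Mul(-1, 3))), -40), -44) = Mul(Add(-48, -40), -44) = Mul(-88, -44) = 3872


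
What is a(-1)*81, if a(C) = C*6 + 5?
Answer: -81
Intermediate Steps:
a(C) = 5 + 6*C (a(C) = 6*C + 5 = 5 + 6*C)
a(-1)*81 = (5 + 6*(-1))*81 = (5 - 6)*81 = -1*81 = -81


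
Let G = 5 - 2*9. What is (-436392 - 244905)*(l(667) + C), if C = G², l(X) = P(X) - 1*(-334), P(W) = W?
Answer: -797117490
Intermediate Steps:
G = -13 (G = 5 - 18 = -13)
l(X) = 334 + X (l(X) = X - 1*(-334) = X + 334 = 334 + X)
C = 169 (C = (-13)² = 169)
(-436392 - 244905)*(l(667) + C) = (-436392 - 244905)*((334 + 667) + 169) = -681297*(1001 + 169) = -681297*1170 = -797117490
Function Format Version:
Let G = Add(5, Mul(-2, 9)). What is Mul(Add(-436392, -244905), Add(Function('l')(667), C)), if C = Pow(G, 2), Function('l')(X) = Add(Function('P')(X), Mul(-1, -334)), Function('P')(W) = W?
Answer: -797117490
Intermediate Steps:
G = -13 (G = Add(5, -18) = -13)
Function('l')(X) = Add(334, X) (Function('l')(X) = Add(X, Mul(-1, -334)) = Add(X, 334) = Add(334, X))
C = 169 (C = Pow(-13, 2) = 169)
Mul(Add(-436392, -244905), Add(Function('l')(667), C)) = Mul(Add(-436392, -244905), Add(Add(334, 667), 169)) = Mul(-681297, Add(1001, 169)) = Mul(-681297, 1170) = -797117490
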